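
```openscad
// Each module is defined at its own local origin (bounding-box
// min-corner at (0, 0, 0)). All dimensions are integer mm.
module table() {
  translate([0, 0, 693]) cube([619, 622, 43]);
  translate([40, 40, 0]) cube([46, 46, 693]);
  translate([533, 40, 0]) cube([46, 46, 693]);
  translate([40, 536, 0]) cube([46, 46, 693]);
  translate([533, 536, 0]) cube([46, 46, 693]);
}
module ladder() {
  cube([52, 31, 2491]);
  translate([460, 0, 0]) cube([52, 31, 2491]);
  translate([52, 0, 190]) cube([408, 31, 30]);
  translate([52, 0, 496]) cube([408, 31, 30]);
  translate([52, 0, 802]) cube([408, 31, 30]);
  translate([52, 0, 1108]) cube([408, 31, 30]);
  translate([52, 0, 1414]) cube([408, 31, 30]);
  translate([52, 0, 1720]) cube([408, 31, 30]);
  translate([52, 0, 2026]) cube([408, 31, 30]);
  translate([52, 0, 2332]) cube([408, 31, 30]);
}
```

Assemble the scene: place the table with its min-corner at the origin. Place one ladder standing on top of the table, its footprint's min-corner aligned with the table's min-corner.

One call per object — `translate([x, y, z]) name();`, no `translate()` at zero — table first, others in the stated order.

table();
translate([0, 0, 736]) ladder();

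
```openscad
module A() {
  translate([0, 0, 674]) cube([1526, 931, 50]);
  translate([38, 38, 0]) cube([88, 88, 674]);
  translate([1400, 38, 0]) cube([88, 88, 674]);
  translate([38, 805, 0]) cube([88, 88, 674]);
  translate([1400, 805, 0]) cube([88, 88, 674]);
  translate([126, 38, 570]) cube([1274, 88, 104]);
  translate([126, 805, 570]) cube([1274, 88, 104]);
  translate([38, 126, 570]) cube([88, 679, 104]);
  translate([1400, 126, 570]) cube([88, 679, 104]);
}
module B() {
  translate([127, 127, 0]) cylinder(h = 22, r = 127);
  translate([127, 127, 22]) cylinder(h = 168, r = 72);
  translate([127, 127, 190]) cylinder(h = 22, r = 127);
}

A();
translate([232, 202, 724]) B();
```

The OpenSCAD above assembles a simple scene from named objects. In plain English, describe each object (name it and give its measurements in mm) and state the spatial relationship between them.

A is a rectangular dining table. The top is 1526×931×50 mm with its upper surface at z = 724 mm. It stands on four 88×88 mm square legs, each inset 38 mm from the nearest pair of top edges, running from the floor to the underside of the top. Four apron rails, 88 mm thick and 104 mm tall, run between adjacent legs with their top edges flush with the underside of the top and their outer faces flush with the legs' outer faces.

B is a spool: two coaxial disc flanges of radius 127 mm and thickness 22 mm, joined by a core cylinder of radius 72 mm and height 168 mm. The lower flange rests on z = 0 and the three cylinders share a vertical axis.

The spool is on top of the table.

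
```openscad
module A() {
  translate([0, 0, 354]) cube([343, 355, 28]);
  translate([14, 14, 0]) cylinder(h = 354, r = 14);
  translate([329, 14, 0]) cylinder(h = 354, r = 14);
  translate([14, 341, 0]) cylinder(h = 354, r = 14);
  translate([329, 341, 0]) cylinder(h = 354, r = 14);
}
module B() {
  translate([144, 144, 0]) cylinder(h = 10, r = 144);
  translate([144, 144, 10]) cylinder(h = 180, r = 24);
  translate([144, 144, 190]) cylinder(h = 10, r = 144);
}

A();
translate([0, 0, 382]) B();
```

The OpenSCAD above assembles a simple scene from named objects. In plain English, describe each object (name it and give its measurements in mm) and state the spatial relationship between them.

A is a simple wooden stool: a rectangular seat 343 mm (x) by 355 mm (y), 28 mm thick, top face at z = 382 mm, on four round legs, each 28 mm in diameter. The legs rest on z = 0, each leg's axis is inset half a diameter from the nearest pair of seat edges (so the leg's bounding box is flush with the corner).

B is a spool: two coaxial disc flanges of radius 144 mm and thickness 10 mm, joined by a core cylinder of radius 24 mm and height 180 mm. The lower flange rests on z = 0 and the three cylinders share a vertical axis.

The spool is on top of the stool.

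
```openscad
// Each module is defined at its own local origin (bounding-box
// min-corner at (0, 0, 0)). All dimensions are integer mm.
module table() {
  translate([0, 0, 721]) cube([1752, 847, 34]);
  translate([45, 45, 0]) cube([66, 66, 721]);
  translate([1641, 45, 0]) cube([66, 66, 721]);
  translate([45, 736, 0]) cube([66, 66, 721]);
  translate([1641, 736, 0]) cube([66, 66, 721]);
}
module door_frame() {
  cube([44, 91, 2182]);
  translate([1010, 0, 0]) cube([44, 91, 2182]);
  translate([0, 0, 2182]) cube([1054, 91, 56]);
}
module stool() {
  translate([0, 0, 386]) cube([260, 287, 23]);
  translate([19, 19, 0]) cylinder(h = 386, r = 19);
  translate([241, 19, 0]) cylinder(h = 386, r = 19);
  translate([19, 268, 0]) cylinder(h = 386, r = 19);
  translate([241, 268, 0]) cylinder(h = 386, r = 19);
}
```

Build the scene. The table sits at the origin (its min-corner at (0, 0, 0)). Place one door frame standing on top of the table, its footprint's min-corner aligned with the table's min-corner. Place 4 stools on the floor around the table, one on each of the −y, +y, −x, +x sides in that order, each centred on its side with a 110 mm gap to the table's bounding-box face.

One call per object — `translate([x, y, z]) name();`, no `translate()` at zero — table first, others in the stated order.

table();
translate([0, 0, 755]) door_frame();
translate([746, -397, 0]) stool();
translate([746, 957, 0]) stool();
translate([-370, 280, 0]) stool();
translate([1862, 280, 0]) stool();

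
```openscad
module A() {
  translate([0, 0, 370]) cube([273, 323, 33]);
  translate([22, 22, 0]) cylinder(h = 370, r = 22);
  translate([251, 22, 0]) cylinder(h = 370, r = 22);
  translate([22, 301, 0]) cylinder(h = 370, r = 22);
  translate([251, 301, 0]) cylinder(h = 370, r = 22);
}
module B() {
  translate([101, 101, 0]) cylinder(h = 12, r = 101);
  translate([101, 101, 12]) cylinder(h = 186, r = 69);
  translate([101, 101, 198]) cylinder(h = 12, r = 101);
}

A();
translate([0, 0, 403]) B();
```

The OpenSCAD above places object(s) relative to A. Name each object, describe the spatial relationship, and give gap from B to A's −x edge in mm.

The spool's min-x is at 0; the stool's min-x is 0; gap = 0 mm.

A is a stool. B is a spool. The spool is on top of the stool. The gap from the spool to the stool's −x edge is 0 mm.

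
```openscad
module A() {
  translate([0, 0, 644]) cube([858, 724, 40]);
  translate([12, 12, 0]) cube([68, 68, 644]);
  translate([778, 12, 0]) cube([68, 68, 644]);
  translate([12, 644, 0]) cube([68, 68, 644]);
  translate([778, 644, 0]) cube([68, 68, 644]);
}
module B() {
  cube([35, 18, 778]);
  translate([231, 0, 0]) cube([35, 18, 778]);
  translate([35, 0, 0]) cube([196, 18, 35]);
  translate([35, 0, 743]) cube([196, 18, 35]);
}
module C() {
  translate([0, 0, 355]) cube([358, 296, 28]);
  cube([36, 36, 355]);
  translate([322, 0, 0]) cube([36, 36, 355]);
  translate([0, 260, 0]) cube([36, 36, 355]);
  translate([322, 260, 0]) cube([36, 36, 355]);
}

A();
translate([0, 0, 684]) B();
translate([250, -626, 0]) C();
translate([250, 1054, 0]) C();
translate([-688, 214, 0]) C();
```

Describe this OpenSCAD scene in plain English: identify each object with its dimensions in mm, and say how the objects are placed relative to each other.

A is a table with a 858×724 mm rectangular top, 40 mm thick, top surface at z = 684 mm, supported by four 68×68 mm square legs, each inset 12 mm from the nearest pair of top edges, running from the floor.

B is a rectangular picture frame lying in the x–z plane (depth along y). The opening is 196 mm wide (x) by 708 mm tall (z), surrounded by a border 35 mm wide on all four sides. The frame is 18 mm deep and is made of two full-height vertical stiles with two horizontal rails fitted between them.

C is a four-legged stool. The seat is a 358×296×28 mm slab whose top surface is at z = 383 mm; four square legs, each 36×36 mm in cross-section, run from the floor (z = 0) to the underside of the seat, each flush with a corner of the seat.

The picture frame is on top of the table. Three stools sit around the table at the −y, +y, −x sides.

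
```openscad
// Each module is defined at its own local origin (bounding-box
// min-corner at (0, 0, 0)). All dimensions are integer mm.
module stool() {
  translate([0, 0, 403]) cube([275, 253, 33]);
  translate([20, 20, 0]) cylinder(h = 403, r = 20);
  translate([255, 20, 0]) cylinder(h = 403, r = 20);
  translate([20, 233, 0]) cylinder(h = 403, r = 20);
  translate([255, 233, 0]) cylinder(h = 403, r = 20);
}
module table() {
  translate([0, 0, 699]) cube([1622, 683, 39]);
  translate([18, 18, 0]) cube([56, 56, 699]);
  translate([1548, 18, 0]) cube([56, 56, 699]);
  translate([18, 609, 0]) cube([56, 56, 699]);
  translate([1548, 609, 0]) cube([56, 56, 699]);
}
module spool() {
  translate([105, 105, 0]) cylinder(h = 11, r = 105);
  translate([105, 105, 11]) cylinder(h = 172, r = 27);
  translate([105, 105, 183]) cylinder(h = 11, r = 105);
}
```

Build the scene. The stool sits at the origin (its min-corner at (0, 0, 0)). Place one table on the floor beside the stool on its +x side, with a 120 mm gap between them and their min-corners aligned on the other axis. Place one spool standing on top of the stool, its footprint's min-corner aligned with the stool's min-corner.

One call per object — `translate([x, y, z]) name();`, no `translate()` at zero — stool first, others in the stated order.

stool();
translate([395, 0, 0]) table();
translate([0, 0, 436]) spool();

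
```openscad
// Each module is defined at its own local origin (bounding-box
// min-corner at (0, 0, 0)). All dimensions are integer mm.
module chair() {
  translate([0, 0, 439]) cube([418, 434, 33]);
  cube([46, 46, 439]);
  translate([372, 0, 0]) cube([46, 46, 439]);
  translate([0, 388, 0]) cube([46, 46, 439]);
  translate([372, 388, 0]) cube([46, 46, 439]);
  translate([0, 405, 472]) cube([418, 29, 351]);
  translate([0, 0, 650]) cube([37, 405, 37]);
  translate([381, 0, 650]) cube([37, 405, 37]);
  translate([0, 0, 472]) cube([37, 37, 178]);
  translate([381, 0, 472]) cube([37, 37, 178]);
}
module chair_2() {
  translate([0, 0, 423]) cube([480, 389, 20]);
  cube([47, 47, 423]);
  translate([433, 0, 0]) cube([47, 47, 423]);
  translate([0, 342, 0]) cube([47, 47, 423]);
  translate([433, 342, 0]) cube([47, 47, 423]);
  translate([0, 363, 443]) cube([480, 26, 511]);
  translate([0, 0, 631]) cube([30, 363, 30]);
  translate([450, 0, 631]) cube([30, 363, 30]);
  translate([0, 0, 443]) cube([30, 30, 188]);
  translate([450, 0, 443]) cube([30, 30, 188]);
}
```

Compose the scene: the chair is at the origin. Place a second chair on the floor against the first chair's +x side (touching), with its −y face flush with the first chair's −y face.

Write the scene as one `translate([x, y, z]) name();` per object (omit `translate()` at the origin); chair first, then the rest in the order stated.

chair();
translate([418, 0, 0]) chair_2();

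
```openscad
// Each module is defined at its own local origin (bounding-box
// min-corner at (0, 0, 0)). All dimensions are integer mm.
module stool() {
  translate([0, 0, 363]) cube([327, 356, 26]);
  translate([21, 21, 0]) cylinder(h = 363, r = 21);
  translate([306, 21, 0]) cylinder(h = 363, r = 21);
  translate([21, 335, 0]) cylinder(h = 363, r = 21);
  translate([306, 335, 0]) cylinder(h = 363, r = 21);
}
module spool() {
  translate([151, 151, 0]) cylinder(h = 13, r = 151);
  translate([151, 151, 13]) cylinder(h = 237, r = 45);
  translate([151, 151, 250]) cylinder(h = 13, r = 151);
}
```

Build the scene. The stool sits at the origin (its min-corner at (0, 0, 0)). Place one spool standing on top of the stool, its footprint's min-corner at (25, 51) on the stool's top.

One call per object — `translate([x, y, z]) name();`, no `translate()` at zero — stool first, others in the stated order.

stool();
translate([25, 51, 389]) spool();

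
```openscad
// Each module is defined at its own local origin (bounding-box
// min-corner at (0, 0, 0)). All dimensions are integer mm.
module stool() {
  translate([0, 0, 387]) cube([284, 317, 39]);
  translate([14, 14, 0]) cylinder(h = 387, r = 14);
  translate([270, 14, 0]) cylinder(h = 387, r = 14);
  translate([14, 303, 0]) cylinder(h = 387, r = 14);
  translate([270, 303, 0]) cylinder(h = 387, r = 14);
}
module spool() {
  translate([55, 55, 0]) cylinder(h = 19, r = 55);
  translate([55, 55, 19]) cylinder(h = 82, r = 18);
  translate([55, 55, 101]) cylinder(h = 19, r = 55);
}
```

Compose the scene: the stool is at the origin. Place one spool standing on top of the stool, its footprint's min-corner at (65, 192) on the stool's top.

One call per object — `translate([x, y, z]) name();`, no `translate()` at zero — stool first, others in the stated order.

stool();
translate([65, 192, 426]) spool();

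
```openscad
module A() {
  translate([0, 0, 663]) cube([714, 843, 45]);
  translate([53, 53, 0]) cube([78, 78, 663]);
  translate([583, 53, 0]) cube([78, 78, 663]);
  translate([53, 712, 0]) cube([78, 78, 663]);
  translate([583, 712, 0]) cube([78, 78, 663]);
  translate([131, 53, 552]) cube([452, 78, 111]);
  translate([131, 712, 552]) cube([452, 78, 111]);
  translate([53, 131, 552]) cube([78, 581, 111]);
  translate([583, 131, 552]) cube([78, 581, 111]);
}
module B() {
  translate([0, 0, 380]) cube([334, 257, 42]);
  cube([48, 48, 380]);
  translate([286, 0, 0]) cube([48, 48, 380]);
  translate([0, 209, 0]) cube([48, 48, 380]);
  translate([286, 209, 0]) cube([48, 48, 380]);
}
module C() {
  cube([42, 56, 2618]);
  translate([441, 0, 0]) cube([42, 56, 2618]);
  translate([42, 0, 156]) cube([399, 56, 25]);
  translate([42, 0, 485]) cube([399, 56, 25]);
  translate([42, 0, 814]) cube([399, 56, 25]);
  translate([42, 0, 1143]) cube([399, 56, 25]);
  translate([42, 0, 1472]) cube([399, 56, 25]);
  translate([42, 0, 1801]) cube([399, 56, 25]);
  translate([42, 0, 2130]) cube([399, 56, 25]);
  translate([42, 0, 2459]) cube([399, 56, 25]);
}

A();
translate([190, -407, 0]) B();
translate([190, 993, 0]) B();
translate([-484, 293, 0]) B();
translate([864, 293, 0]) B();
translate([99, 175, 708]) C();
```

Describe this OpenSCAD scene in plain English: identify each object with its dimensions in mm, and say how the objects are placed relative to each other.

A is a table: top 714 mm (x) × 843 mm (y), 45 mm thick, upper face at z = 708 mm, on four 78×78 mm square legs, each inset 53 mm from the nearest pair of top edges, running from z = 0 to the bottom of the top. Four apron rails, 78 mm thick and 111 mm tall, run between adjacent legs with their top edges flush with the underside of the top and their outer faces flush with the legs' outer faces.

B is a four-legged stool. The seat is a 334×257×42 mm slab whose top surface is at z = 422 mm; four square legs, each 48×48 mm in cross-section, run from the floor (z = 0) to the underside of the seat, each flush with a corner of the seat.

C is a wooden ladder with two side rails of 42×56 mm section and 2618 mm height, set 483 mm apart overall. Between them run 8 rectangular rungs (56 mm deep, 25 mm thick), front faces flush with the rails' −y face. The bottom of the first rung is 156 mm above the floor and each subsequent rung is 329 mm higher than the one below.

Four stools sit around the table at the −y, +y, −x, +x sides. The ladder is on top of the table.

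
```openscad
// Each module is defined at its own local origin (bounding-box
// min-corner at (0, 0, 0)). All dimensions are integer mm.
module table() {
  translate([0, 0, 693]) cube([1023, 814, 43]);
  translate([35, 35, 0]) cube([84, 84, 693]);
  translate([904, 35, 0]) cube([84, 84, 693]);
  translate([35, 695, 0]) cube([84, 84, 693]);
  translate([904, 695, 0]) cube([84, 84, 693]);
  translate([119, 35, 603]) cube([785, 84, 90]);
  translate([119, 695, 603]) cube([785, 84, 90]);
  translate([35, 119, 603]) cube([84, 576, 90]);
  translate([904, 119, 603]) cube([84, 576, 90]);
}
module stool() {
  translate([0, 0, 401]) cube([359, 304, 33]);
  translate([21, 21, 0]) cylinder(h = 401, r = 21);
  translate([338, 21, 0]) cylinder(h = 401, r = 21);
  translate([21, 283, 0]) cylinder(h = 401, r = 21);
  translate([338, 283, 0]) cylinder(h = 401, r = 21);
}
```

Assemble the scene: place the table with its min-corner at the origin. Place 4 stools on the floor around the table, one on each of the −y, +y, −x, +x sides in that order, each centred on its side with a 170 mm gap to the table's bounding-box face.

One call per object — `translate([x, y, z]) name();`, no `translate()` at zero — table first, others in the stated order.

table();
translate([332, -474, 0]) stool();
translate([332, 984, 0]) stool();
translate([-529, 255, 0]) stool();
translate([1193, 255, 0]) stool();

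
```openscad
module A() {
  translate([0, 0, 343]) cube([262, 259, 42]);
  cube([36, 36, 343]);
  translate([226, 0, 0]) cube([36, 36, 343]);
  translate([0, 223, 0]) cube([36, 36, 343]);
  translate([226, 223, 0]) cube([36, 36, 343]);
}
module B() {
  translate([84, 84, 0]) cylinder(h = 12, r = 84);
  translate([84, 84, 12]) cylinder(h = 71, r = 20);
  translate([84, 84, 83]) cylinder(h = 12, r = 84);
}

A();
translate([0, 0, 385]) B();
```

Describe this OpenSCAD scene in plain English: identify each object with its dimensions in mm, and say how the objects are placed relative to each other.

A is a four-legged stool. The seat is 262×259 mm, 42 mm thick, top at z = 385 mm. It stands on four square legs, each 36×36 mm in cross-section, from z = 0 to the seat underside, each flush with a corner of the seat.

B is a spool: two coaxial disc flanges of radius 84 mm and thickness 12 mm, joined by a core cylinder of radius 20 mm and height 71 mm. The lower flange rests on z = 0 and the three cylinders share a vertical axis.

The spool is on top of the stool.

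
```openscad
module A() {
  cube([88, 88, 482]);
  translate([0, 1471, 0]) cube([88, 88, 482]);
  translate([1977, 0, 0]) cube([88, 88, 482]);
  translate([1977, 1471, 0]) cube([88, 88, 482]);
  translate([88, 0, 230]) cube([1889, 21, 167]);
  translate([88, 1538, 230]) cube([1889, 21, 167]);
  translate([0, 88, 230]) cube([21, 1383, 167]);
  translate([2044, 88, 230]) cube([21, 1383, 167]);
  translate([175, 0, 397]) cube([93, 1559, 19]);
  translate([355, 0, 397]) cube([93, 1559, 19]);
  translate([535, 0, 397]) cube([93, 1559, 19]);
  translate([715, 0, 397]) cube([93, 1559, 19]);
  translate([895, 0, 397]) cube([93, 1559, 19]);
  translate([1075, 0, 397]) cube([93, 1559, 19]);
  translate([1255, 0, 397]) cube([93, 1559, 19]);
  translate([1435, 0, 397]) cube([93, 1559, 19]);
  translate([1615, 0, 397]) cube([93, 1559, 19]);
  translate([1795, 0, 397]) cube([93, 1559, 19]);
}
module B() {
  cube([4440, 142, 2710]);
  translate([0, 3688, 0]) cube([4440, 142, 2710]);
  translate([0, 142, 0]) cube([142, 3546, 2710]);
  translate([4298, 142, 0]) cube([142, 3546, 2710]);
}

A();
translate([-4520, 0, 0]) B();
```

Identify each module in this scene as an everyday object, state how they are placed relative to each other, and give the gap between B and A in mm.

A is a bed frame. B is a house frame. The house frame is on the floor beside the bed frame on its −x side. The gap between the house frame and the bed frame is 80 mm.

The house frame's nearest face is 80 mm from the bed frame's −x face.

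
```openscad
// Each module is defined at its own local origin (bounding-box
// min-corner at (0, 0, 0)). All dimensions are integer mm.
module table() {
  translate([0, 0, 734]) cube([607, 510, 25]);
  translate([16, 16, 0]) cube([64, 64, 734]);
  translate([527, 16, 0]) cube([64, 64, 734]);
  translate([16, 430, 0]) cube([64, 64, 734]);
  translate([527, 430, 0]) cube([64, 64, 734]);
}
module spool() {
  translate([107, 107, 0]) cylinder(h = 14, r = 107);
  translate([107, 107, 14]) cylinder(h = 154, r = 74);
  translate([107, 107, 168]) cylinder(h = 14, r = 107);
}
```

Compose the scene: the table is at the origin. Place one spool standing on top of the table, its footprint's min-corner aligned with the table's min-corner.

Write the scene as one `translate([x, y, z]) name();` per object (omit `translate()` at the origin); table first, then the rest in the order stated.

table();
translate([0, 0, 759]) spool();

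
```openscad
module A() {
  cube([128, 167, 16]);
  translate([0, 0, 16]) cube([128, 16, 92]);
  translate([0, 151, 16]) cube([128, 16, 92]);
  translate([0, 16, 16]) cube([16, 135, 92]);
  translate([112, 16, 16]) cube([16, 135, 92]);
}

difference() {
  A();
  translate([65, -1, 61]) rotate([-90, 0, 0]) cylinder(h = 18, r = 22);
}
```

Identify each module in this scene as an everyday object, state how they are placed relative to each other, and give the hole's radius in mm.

The subtracted cylinder has r = 22 mm.

A is an open box. The open box has a circular hole through its front wall. The hole's radius is 22 mm.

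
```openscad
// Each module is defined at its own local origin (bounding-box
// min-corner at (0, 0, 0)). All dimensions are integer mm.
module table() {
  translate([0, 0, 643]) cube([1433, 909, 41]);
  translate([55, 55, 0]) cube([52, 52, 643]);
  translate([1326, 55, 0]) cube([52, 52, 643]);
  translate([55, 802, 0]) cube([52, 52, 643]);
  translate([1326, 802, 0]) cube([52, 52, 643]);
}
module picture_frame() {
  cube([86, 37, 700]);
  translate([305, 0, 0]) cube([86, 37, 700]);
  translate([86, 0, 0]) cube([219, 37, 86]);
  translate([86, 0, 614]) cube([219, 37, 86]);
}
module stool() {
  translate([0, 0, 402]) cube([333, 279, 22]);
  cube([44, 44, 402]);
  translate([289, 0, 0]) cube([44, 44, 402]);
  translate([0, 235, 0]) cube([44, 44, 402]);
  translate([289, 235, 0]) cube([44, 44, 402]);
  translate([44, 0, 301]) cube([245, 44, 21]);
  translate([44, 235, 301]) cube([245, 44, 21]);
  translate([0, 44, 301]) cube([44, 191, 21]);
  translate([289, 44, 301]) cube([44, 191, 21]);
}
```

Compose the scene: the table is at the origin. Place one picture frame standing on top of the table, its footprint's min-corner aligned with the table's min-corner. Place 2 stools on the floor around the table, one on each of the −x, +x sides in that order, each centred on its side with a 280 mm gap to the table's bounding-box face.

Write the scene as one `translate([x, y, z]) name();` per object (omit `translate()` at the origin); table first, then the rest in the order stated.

table();
translate([0, 0, 684]) picture_frame();
translate([-613, 315, 0]) stool();
translate([1713, 315, 0]) stool();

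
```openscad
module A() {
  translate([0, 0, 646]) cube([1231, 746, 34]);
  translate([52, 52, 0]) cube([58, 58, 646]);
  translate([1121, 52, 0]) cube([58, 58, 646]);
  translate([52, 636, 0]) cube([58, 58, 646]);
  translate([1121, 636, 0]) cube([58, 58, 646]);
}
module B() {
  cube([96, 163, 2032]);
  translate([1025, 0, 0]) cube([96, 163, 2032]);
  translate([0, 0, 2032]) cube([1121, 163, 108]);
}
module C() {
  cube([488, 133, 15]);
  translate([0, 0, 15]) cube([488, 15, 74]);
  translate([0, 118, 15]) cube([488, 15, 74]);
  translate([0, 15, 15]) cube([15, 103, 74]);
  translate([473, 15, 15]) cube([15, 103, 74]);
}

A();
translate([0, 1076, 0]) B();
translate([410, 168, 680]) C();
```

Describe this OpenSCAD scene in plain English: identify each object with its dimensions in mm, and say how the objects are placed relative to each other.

A is a rectangular dining table. The top is 1231×746×34 mm with its upper surface at z = 680 mm. It stands on four 58×58 mm square legs, each inset 52 mm from the nearest pair of top edges, running from the floor to the underside of the top.

B is a rectangular door frame: two vertical jambs of 96×163 mm section, 2032 mm tall, with a clear opening 929 mm wide between their inner faces. A header 108 mm tall and 163 mm deep lies on top of the jambs and spans the full outside width.

C is an open-topped rectangular box: outside dimensions 488×133×89 mm, with a uniform wall and base thickness of 15 mm. The base is a full 488×133 slab on the floor; four walls sit on top of the base. The front and back walls (the −y and +y sides) span the full width; the two side walls fit between them.

The door frame is on the floor beside the table on its +y side. The open box is on top of the table.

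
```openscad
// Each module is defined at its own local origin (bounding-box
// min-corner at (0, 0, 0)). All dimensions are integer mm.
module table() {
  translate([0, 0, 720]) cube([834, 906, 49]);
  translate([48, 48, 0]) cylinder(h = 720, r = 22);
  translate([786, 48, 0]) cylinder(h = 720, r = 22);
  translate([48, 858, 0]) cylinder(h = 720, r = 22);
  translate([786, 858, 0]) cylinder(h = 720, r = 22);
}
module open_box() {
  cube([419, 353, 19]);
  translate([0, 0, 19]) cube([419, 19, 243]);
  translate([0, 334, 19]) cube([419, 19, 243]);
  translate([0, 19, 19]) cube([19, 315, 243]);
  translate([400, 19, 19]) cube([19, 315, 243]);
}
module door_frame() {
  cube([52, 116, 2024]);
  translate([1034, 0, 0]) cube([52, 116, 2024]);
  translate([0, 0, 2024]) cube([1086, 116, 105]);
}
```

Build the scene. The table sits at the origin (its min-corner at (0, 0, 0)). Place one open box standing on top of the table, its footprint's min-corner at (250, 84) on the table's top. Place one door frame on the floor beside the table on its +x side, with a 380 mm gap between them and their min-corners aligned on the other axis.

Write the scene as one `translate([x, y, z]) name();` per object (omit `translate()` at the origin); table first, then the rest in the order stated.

table();
translate([250, 84, 769]) open_box();
translate([1214, 0, 0]) door_frame();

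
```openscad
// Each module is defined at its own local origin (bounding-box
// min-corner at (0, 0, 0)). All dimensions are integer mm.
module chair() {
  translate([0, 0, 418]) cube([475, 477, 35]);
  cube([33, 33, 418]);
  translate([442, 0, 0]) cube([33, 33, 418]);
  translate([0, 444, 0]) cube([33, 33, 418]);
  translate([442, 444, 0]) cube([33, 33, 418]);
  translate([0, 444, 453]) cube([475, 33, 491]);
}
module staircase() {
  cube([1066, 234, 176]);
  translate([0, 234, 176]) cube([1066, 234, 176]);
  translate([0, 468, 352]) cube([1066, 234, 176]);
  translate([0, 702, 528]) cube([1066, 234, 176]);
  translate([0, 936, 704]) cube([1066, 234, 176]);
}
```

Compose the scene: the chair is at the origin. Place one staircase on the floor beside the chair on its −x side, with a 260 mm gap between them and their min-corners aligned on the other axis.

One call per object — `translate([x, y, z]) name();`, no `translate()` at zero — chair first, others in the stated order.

chair();
translate([-1326, 0, 0]) staircase();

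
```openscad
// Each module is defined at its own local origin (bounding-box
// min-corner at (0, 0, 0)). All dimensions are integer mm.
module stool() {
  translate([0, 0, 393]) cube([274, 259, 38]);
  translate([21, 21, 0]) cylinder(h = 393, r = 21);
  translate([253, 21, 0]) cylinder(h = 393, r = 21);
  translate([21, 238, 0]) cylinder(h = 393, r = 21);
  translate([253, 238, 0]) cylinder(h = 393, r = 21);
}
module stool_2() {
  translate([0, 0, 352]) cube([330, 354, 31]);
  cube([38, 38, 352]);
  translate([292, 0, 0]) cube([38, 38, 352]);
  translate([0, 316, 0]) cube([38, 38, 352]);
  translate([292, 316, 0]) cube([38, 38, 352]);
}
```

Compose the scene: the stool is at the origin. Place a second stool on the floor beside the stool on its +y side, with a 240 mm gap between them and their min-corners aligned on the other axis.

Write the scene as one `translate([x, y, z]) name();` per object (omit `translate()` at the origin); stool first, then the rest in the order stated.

stool();
translate([0, 499, 0]) stool_2();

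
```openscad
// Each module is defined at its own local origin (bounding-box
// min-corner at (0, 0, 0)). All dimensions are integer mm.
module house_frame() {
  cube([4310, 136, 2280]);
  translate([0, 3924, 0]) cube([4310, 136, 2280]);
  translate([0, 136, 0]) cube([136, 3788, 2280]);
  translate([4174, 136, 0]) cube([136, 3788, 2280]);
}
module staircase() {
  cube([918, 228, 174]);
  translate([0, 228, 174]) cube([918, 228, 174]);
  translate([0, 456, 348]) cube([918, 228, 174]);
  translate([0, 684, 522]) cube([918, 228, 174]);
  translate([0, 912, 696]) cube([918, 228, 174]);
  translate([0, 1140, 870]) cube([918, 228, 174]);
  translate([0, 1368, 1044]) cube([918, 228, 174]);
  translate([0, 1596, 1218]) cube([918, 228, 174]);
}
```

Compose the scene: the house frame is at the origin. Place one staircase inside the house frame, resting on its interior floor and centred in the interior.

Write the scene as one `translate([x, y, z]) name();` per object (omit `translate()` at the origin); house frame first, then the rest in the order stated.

house_frame();
translate([1696, 1118, 0]) staircase();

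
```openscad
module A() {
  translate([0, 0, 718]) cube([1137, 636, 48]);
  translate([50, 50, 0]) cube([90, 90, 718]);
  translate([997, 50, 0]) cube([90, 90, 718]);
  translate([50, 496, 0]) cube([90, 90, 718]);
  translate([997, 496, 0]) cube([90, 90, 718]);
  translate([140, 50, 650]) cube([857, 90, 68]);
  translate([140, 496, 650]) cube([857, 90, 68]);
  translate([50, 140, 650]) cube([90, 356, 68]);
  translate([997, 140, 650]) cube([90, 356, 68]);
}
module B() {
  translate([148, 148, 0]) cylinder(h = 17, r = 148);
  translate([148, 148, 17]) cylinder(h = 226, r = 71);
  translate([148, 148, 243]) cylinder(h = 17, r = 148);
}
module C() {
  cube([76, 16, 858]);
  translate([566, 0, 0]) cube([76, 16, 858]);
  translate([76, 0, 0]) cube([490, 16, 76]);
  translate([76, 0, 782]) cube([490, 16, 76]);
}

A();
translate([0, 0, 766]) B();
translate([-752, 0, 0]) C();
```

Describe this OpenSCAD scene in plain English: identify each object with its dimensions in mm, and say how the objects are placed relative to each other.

A is a rectangular dining table. The top is 1137×636×48 mm with its upper surface at z = 766 mm. It stands on four 90×90 mm square legs, each inset 50 mm from the nearest pair of top edges, running from the floor to the underside of the top. Four apron rails, 90 mm thick and 68 mm tall, run between adjacent legs with their top edges flush with the underside of the top and their outer faces flush with the legs' outer faces.

B is a spool: two coaxial disc flanges of radius 148 mm and thickness 17 mm, joined by a core cylinder of radius 71 mm and height 226 mm. The lower flange rests on z = 0 and the three cylinders share a vertical axis.

C is a picture frame with a 490×706 mm rectangular opening (x by z) and a uniform 76 mm border on every side. Frame depth is 16 mm along y. It is built from two vertical stiles running the full outside height and two horizontal rails spanning the gap between the stiles.

The spool is on top of the table. The picture frame is on the floor beside the table on its −x side.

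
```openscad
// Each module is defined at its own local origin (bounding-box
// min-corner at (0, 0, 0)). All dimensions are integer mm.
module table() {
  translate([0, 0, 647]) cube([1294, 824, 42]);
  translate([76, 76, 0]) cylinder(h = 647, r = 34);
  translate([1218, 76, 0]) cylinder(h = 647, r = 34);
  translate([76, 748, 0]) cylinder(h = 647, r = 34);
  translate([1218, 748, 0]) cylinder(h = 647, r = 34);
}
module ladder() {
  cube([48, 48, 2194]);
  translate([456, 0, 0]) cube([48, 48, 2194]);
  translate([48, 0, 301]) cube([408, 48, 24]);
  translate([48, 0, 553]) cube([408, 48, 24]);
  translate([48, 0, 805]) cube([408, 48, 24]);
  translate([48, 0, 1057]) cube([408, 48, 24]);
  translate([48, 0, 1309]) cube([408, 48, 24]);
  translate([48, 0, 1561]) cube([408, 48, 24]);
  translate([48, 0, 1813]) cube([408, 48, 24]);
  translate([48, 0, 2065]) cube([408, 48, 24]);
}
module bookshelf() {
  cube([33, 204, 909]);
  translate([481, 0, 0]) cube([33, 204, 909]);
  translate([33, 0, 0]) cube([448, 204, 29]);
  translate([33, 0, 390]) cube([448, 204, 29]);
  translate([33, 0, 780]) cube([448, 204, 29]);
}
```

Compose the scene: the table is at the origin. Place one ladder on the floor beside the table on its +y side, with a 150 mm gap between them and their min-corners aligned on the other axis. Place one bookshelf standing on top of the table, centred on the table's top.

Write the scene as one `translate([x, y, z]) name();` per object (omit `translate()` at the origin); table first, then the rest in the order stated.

table();
translate([0, 974, 0]) ladder();
translate([390, 310, 689]) bookshelf();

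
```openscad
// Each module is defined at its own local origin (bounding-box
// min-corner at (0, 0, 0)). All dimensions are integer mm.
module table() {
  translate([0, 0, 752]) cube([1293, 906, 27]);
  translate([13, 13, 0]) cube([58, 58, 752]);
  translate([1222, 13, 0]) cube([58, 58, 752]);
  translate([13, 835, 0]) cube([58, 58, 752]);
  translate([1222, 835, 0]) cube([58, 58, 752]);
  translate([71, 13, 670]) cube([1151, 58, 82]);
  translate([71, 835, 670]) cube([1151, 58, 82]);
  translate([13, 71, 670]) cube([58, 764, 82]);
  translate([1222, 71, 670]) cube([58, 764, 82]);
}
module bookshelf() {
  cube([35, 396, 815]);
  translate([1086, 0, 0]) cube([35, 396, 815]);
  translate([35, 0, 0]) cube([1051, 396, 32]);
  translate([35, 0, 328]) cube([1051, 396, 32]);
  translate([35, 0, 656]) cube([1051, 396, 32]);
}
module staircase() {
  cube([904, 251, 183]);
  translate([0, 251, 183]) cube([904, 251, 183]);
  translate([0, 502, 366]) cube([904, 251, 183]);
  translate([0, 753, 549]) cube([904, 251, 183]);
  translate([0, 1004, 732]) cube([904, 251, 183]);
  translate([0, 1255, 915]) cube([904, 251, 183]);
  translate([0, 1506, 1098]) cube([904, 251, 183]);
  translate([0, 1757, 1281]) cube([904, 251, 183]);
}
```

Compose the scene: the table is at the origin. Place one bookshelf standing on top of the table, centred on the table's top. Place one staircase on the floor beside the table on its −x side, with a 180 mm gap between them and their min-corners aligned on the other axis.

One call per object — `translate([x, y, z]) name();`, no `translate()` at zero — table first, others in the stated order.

table();
translate([86, 255, 779]) bookshelf();
translate([-1084, 0, 0]) staircase();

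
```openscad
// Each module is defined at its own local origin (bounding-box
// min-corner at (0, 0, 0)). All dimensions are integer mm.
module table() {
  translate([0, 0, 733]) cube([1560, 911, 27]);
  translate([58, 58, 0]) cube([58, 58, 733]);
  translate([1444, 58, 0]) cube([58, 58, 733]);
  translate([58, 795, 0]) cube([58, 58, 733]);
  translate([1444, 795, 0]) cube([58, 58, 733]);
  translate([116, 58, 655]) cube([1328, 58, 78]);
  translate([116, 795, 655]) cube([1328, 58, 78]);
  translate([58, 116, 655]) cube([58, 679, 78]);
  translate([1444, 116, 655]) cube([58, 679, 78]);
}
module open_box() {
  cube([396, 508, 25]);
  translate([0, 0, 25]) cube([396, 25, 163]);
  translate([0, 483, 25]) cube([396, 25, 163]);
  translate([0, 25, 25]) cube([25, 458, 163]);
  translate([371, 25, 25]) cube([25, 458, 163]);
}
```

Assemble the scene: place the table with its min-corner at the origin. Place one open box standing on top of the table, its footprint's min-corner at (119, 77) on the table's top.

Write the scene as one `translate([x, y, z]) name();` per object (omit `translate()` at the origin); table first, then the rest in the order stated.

table();
translate([119, 77, 760]) open_box();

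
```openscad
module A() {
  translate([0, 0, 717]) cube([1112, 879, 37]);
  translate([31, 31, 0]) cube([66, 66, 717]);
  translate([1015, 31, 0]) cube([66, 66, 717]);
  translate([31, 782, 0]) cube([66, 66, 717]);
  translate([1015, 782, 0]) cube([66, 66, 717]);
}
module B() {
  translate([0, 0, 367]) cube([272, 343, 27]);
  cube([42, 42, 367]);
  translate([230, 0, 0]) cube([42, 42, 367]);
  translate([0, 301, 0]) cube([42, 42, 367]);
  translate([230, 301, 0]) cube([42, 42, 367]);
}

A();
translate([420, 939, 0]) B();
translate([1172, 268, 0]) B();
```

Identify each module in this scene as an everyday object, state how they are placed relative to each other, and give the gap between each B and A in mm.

A is a table. B is a stool. Two stools sit around the table at the +y, +x sides. The gap between each stool and the table is 60 mm.

Each stool's nearest face is 60 mm from the table's bounding box.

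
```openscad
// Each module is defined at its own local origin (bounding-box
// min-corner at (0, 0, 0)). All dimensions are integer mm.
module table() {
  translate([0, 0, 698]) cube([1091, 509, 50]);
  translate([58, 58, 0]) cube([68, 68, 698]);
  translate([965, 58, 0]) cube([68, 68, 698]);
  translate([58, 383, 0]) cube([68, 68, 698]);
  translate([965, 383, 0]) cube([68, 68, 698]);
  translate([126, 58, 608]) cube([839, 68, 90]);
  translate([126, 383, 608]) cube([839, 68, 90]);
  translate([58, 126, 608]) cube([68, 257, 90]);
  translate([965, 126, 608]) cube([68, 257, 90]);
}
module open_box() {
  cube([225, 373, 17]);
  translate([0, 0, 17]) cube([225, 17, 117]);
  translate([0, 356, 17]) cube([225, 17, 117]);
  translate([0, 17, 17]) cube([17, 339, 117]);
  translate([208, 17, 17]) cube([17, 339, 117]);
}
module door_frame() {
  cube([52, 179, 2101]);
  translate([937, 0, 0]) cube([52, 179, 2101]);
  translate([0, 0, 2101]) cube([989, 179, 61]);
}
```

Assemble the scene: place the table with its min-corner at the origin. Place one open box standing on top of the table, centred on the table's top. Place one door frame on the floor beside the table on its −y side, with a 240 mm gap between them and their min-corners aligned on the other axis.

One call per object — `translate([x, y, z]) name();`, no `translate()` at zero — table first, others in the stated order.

table();
translate([433, 68, 748]) open_box();
translate([0, -419, 0]) door_frame();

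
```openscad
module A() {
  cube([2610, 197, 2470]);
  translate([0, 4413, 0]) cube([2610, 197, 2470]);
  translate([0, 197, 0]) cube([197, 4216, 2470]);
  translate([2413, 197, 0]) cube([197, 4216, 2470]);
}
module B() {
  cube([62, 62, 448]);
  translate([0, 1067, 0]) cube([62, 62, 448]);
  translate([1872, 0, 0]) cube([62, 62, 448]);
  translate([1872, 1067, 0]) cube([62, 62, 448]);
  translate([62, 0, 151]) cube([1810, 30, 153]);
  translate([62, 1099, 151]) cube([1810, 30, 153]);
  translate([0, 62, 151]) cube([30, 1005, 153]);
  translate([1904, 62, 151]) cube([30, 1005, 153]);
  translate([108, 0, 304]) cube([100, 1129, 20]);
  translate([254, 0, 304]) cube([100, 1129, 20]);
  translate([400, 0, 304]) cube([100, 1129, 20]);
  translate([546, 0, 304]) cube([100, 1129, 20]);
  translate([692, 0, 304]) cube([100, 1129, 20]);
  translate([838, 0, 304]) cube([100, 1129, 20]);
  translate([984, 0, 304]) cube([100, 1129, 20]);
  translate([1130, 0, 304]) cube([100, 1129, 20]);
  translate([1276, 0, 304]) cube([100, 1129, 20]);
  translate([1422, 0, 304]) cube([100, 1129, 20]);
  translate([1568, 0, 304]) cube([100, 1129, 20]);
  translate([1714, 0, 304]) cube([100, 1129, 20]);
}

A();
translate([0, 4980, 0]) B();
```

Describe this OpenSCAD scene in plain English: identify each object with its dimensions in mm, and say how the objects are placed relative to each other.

A is the wall frame of a small rectangular building: four walls, each 2470 mm tall and 197 mm thick, enclosing a footprint 2610 mm (x) by 4610 mm (y) outside-to-outside, with no floor or roof. The front and back walls (the −y and +y sides) span the full width; the two side walls fit between them.

B is a bed frame 1934 mm long (x) by 1129 mm wide (y). Four 62×62 mm corner posts, 448 mm tall, at the corners of the footprint. Four rails of 30 mm thickness and 153 mm height run between adjacent posts with their undersides at z = 151 mm, their outer faces flush with the outside of the frame (the two x-running rails run between the posts' inner faces; the two y-running rails run between the posts' inner faces). 12 slats, each 100 mm wide (x) and 20 mm thick, lie across the top of the two x-running rails, running the full 1129 mm width of the frame in y; the slats are evenly spaced along x between the inner faces of the end posts with equal gaps (rounded down to the nearest mm) at the −x end and between each pair — any rounding remainder accumulates at the +x end.

The bed frame is on the floor beside the house frame on its +y side.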